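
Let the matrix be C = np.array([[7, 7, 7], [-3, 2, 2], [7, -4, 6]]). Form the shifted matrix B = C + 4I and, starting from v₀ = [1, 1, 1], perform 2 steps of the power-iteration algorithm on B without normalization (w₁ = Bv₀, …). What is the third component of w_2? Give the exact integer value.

B = C + 4I has rows (11, 7, 7); (-3, 6, 2); (7, -4, 10)
w1 = Bv₀ = (25, 5, 13)
w2 = Bw1 = (401, -19, 285)
Requested component of w2: 285

285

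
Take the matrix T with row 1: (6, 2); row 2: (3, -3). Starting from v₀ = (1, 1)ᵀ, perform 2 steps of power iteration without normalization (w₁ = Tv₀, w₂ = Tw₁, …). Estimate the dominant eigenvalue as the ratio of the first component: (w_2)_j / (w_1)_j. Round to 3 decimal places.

λ ≈ 6.000

w1 = Tv₀ = (8, 0)
w2 = Tw1 = (48, 24)
Ratio at component: 48 / 8 = 6.000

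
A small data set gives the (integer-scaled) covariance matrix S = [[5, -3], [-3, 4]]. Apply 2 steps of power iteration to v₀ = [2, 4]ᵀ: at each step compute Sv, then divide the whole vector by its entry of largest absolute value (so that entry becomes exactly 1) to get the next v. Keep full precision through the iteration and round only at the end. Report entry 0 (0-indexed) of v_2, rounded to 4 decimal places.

-0.8696

Sv0 = (-2.00000, 10.00000); divide by 10.00000 → v1 = (-0.20000, 1.00000)
Sv1 = (-4.00000, 4.60000); divide by 4.60000 → v2 = (-0.86957, 1.00000)
Requested entry of v2: -40/46 = -0.8696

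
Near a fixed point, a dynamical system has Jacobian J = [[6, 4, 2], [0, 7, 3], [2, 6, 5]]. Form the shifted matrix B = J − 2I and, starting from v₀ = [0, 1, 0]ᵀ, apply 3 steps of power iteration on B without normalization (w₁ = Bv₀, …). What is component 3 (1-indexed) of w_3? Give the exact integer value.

522

B = J − 2I has rows (4, 4, 2); (0, 5, 3); (2, 6, 3)
w1 = Bv₀ = (4, 5, 6)
w2 = Bw1 = (48, 43, 56)
w3 = Bw2 = (476, 383, 522)
Requested component of w3: 522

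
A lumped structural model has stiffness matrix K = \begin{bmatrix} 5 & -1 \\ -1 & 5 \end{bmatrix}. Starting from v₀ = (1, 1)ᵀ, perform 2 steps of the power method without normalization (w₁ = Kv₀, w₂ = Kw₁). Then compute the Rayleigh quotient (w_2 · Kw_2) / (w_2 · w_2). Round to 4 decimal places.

4.0000

w1 = Kv₀ = (4, 4)
w2 = Kw1 = (16, 16)
Kw2 = (64, 64)
w2·Kw2 = 16·64 + 16·64 = 2048; w2·w2 = 16·16 + 16·16 = 512
λ ≈ 2048/512 = 4.0000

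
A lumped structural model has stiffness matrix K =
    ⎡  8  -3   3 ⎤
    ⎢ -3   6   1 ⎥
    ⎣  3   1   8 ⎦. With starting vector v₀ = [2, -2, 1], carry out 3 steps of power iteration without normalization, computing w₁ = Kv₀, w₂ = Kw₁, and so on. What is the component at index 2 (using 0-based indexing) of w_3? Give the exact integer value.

1928

w1 = Kv₀ = (8·2 + (-3)·(-2) + 3·1; (-3)·2 + 6·(-2) + 1·1; 3·2 + 1·(-2) + 8·1) = (25, -17, 12)
w2 = Kw1 = (8·25 + (-3)·(-17) + 3·12; (-3)·25 + 6·(-17) + 1·12; 3·25 + 1·(-17) + 8·12) = (287, -165, 154)
w3 = Kw2 = (3253, -1697, 1928)
The requested component of w3 is 1928.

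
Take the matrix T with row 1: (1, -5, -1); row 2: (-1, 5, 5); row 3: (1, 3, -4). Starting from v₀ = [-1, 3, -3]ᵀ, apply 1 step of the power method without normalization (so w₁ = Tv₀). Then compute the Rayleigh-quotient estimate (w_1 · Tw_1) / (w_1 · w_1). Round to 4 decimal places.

w1 = Tv₀ = (-13, 1, 20)
Tw1 = (-38, 118, -90)
w1·Tw1 = (-13)·(-38) + 1·118 + 20·(-90) = -1188; w1·w1 = (-13)·(-13) + 1·1 + 20·20 = 570
λ ≈ -1188/570 = -2.0842

λ ≈ -2.0842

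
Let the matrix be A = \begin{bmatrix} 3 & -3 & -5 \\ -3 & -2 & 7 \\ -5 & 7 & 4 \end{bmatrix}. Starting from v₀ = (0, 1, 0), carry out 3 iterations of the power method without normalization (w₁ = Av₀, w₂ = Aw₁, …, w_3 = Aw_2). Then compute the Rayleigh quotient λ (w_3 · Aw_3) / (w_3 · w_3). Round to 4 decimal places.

10.8801

w1 = Av₀ = (3·0 + (-3)·1 + (-5)·0; (-3)·0 + (-2)·1 + 7·0; (-5)·0 + 7·1 + 4·0) = (-3, -2, 7)
w2 = Aw1 = (3·(-3) + (-3)·(-2) + (-5)·7; (-3)·(-3) + (-2)·(-2) + 7·7; (-5)·(-3) + 7·(-2) + 4·7) = (-38, 62, 29)
w3 = Aw2 = (-445, 193, 740)
Aw3 = (-5614, 6129, 6536)
w3·Aw3 = (-445)·(-5614) + 193·6129 + 740·6536 = 8517767; w3·w3 = (-445)·(-445) + 193·193 + 740·740 = 782874
λ ≈ 8517767/782874 = 10.8801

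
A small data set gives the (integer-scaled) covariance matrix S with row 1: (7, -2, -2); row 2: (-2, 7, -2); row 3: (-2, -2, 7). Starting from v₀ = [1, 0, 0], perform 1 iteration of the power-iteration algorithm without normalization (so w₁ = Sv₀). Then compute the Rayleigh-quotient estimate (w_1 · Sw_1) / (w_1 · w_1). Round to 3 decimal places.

8.684

w1 = Sv₀ = (7·1 + (-2)·0 + (-2)·0; (-2)·1 + 7·0 + (-2)·0; (-2)·1 + (-2)·0 + 7·0) = (7, -2, -2)
Sw1 = (57, -24, -24)
w1·Sw1 = 7·57 + (-2)·(-24) + (-2)·(-24) = 495; w1·w1 = 7·7 + (-2)·(-2) + (-2)·(-2) = 57
λ ≈ 495/57 = 8.684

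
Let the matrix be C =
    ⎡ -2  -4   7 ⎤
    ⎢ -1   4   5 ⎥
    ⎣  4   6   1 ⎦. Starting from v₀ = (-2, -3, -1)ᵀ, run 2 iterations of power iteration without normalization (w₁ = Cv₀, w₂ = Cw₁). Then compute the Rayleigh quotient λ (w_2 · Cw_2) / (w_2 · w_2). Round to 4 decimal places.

λ ≈ 4.1929

w1 = Cv₀ = (9, -15, -27)
w2 = Cw1 = (-147, -204, -81)
Cw2 = (543, -1074, -1893)
w2·Cw2 = (-147)·543 + (-204)·(-1074) + (-81)·(-1893) = 292608; w2·w2 = (-147)·(-147) + (-204)·(-204) + (-81)·(-81) = 69786
λ ≈ 292608/69786 = 4.1929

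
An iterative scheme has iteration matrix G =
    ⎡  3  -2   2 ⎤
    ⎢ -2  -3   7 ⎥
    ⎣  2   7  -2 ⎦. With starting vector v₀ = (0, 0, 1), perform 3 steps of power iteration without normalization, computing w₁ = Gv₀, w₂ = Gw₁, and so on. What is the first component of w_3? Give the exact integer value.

w1 = Gv₀ = (3·0 + (-2)·0 + 2·1; (-2)·0 + (-3)·0 + 7·1; 2·0 + 7·0 + (-2)·1) = (2, 7, -2)
w2 = Gw1 = (3·2 + (-2)·7 + 2·(-2); (-2)·2 + (-3)·7 + 7·(-2); 2·2 + 7·7 + (-2)·(-2)) = (-12, -39, 57)
w3 = Gw2 = (156, 540, -411)
The requested component of w3 is 156.

156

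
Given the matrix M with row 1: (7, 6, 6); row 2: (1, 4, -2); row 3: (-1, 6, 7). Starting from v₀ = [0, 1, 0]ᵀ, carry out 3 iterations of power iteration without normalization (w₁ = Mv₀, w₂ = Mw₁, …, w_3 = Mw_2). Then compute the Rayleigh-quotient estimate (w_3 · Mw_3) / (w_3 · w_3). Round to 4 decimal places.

λ ≈ 8.6439

w1 = Mv₀ = (6, 4, 6)
w2 = Mw1 = (102, 10, 60)
w3 = Mw2 = (1134, 22, 378)
Mw3 = (10338, 466, 1644)
w3·Mw3 = 1134·10338 + 22·466 + 378·1644 = 12354976; w3·w3 = 1134·1134 + 22·22 + 378·378 = 1429324
λ ≈ 12354976/1429324 = 8.6439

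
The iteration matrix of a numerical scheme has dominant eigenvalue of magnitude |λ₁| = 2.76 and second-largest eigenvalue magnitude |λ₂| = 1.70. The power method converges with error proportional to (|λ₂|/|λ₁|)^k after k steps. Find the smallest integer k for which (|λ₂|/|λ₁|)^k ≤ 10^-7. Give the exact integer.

|λ₂/λ₁| = 1.70/2.76 = 0.61594
Need k ≥ ln(10^-7) / ln(0.61594) = -16.1181 / -0.4846 ≈ 33.260
Smallest integer k satisfying the bound: 34

34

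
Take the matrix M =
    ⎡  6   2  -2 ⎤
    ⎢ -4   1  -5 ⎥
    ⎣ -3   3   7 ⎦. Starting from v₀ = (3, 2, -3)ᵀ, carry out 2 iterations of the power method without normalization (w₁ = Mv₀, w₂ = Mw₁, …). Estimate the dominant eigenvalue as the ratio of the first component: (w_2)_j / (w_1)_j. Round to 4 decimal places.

8.0714

w1 = Mv₀ = (28, 5, -24)
w2 = Mw1 = (226, 13, -237)
Ratio at component: 226 / 28 = 8.0714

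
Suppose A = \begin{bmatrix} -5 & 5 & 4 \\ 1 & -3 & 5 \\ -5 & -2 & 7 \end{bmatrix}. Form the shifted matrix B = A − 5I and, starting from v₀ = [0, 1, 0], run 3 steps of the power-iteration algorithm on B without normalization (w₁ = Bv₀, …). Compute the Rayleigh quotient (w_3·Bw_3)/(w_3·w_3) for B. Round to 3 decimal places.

B = A − 5I has rows (-10, 5, 4); (1, -8, 5); (-5, -2, 2)
w1 = Bv₀ = ((-10)·0 + 5·1 + 4·0; 1·0 + (-8)·1 + 5·0; (-5)·0 + (-2)·1 + 2·0) = (5, -8, -2)
w2 = Bw1 = ((-10)·5 + 5·(-8) + 4·(-2); 1·5 + (-8)·(-8) + 5·(-2); (-5)·5 + (-2)·(-8) + 2·(-2)) = (-98, 59, -13)
w3 = Bw2 = (1223, -635, 346)
Bw3 = (-14021, 8033, -4153)
w3·Bw3 = -23685576; w3·w3 = 2018670; μ ≈ -23685576/2018670 = -11.733

-11.733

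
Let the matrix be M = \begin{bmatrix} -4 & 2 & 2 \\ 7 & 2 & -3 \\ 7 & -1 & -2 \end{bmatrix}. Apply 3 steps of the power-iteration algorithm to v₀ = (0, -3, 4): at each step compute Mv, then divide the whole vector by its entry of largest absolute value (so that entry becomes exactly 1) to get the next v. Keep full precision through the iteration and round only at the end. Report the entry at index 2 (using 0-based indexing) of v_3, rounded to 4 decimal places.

0.8784

Mv0 = (2.00000, -18.00000, -5.00000); divide by -18.00000 → v1 = (-0.11111, 1.00000, 0.27778)
Mv1 = (3.00000, 0.38889, -2.33333); divide by 3.00000 → v2 = (1.00000, 0.12963, -0.77778)
Mv2 = (-5.29630, 9.59259, 8.42593); divide by 9.59259 → v3 = (-0.55212, 1.00000, 0.87838)
Requested entry of v3: -455/-518 = 0.8784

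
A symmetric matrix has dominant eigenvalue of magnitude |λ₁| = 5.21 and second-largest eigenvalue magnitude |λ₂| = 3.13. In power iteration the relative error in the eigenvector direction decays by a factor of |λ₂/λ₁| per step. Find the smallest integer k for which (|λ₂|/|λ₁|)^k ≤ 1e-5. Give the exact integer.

|λ₂/λ₁| = 3.13/5.21 = 0.60077
Need k ≥ ln(1e-5) / ln(0.60077) = -11.5129 / -0.5095 ≈ 22.594
Smallest integer k satisfying the bound: 23

23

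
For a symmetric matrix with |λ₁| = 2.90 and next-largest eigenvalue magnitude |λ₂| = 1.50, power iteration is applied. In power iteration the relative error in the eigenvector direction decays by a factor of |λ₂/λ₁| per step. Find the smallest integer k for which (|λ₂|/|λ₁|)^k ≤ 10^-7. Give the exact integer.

|λ₂/λ₁| = 1.50/2.90 = 0.51724
Need k ≥ ln(10^-7) / ln(0.51724) = -16.1181 / -0.6592 ≈ 24.449
Smallest integer k satisfying the bound: 25

25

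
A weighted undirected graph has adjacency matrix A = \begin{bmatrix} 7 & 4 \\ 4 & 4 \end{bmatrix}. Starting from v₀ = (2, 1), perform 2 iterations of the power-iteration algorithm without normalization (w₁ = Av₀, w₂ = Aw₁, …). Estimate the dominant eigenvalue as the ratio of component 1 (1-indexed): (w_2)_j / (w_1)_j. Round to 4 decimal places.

w1 = Av₀ = (7·2 + 4·1; 4·2 + 4·1) = (18, 12)
w2 = Aw1 = (7·18 + 4·12; 4·18 + 4·12) = (174, 120)
Ratio at component: 174 / 18 = 9.6667

9.6667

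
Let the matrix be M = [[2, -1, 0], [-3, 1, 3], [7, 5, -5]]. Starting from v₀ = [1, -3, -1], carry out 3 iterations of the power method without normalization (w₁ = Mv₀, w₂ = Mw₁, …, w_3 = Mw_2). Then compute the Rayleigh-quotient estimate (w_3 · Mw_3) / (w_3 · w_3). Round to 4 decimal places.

λ ≈ 1.9140

w1 = Mv₀ = (5, -9, -3)
w2 = Mw1 = (19, -33, 5)
w3 = Mw2 = (71, -75, -57)
Mw3 = (217, -459, 407)
w3·Mw3 = 71·217 + (-75)·(-459) + (-57)·407 = 26633; w3·w3 = 71·71 + (-75)·(-75) + (-57)·(-57) = 13915
λ ≈ 26633/13915 = 1.9140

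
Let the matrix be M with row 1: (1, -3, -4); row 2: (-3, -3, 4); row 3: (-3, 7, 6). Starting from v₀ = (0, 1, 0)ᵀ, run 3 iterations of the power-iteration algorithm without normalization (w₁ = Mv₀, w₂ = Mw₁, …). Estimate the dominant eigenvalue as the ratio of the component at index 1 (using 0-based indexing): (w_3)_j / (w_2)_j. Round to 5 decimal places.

w1 = Mv₀ = (-3, -3, 7)
w2 = Mw1 = (-22, 46, 30)
w3 = Mw2 = (-280, 48, 568)
Ratio at component: 48 / 46 = 1.04348

1.04348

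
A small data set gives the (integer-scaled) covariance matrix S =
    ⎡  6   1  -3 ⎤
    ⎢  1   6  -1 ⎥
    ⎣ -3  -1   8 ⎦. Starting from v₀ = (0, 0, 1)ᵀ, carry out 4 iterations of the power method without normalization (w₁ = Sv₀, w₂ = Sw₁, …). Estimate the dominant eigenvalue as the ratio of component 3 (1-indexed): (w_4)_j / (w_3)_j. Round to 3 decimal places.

10.317

w1 = Sv₀ = (6·0 + 1·0 + (-3)·1; 1·0 + 6·0 + (-1)·1; (-3)·0 + (-1)·0 + 8·1) = (-3, -1, 8)
w2 = Sw1 = (6·(-3) + 1·(-1) + (-3)·8; 1·(-3) + 6·(-1) + (-1)·8; (-3)·(-3) + (-1)·(-1) + 8·8) = (-43, -17, 74)
w3 = Sw2 = (-497, -219, 738)
w4 = Sw3 = (-5415, -2549, 7614)
Ratio at component: 7614 / 738 = 10.317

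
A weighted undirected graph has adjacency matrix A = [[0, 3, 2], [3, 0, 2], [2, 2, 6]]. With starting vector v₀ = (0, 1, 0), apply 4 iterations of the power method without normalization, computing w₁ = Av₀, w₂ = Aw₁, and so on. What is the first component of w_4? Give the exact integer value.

428

w1 = Av₀ = (3, 0, 2)
w2 = Aw1 = (4, 13, 18)
w3 = Aw2 = (75, 48, 142)
w4 = Aw3 = (428, 509, 1098)
The requested component of w4 is 428.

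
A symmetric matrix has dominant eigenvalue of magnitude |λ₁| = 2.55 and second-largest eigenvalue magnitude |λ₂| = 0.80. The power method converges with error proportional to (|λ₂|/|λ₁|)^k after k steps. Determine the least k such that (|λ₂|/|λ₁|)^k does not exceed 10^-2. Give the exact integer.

|λ₂/λ₁| = 0.80/2.55 = 0.31373
Need k ≥ ln(10^-2) / ln(0.31373) = -4.6052 / -1.1592 ≈ 3.973
Smallest integer k satisfying the bound: 4

4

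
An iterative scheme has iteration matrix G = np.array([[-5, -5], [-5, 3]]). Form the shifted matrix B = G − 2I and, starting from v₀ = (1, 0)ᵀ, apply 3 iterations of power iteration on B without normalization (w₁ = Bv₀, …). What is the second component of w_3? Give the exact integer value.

B = G − 2I has rows (-7, -5); (-5, 1)
w1 = Bv₀ = ((-7)·1 + (-5)·0; (-5)·1 + 1·0) = (-7, -5)
w2 = Bw1 = ((-7)·(-7) + (-5)·(-5); (-5)·(-7) + 1·(-5)) = (74, 30)
w3 = Bw2 = (-668, -340)
Requested component of w3: -340

-340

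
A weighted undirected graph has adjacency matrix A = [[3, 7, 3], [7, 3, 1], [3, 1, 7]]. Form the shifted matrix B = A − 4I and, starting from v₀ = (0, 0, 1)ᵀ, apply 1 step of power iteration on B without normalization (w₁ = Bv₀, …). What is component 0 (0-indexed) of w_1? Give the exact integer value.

3

B = A − 4I has rows (-1, 7, 3); (7, -1, 1); (3, 1, 3)
w1 = Bv₀ = (3, 1, 3)
Requested component of w1: 3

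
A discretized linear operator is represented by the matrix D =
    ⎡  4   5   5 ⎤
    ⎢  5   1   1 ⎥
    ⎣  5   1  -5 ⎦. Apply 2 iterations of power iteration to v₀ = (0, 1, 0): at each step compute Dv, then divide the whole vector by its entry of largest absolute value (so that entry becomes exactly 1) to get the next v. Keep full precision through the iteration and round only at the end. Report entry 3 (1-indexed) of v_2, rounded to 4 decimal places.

0.7000

Dv0 = (5.00000, 1.00000, 1.00000); divide by 5.00000 → v1 = (1.00000, 0.20000, 0.20000)
Dv1 = (6.00000, 5.40000, 4.20000); divide by 6.00000 → v2 = (1.00000, 0.90000, 0.70000)
Requested entry of v2: 21/30 = 0.7000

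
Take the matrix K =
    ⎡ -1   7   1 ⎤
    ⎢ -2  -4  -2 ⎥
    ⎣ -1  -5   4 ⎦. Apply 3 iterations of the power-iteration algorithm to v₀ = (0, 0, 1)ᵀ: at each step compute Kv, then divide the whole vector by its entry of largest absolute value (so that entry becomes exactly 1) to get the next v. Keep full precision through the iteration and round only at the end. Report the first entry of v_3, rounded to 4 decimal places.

0.1818

Kv0 = (1.00000, -2.00000, 4.00000); divide by 4.00000 → v1 = (0.25000, -0.50000, 1.00000)
Kv1 = (-2.75000, -0.50000, 6.25000); divide by 6.25000 → v2 = (-0.44000, -0.08000, 1.00000)
Kv2 = (0.88000, -0.80000, 4.84000); divide by 4.84000 → v3 = (0.18182, -0.16529, 1.00000)
Requested entry of v3: 22/121 = 0.1818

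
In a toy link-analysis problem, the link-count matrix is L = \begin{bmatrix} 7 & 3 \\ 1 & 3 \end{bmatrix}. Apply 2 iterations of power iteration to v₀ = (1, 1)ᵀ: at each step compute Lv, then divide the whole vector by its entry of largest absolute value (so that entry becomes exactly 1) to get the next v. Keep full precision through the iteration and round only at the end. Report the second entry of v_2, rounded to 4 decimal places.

Lv0 = (10.00000, 4.00000); divide by 10.00000 → v1 = (1.00000, 0.40000)
Lv1 = (8.20000, 2.20000); divide by 8.20000 → v2 = (1.00000, 0.26829)
Requested entry of v2: 22/82 = 0.2683

0.2683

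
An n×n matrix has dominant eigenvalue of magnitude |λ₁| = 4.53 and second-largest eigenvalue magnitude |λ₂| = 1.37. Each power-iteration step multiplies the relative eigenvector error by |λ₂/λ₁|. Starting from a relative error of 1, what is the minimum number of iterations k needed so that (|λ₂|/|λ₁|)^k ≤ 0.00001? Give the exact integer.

|λ₂/λ₁| = 1.37/4.53 = 0.30243
Need k ≥ ln(0.00001) / ln(0.30243) = -11.5129 / -1.1959 ≈ 9.627
Smallest integer k satisfying the bound: 10

10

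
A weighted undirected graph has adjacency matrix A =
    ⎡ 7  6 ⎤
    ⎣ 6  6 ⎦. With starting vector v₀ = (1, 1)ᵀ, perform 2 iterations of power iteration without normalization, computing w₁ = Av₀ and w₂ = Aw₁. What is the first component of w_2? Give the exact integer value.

163

w1 = Av₀ = (7·1 + 6·1; 6·1 + 6·1) = (13, 12)
w2 = Aw1 = (7·13 + 6·12; 6·13 + 6·12) = (163, 150)
The requested component of w2 is 163.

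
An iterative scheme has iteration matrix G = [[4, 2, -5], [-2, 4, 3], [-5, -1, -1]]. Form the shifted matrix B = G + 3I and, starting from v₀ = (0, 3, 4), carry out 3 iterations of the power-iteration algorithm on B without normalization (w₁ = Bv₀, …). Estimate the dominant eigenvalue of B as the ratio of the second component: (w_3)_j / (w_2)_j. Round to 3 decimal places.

B = G + 3I has rows (7, 2, -5); (-2, 7, 3); (-5, -1, 2)
w1 = Bv₀ = (7·0 + 2·3 + (-5)·4; (-2)·0 + 7·3 + 3·4; (-5)·0 + (-1)·3 + 2·4) = (-14, 33, 5)
w2 = Bw1 = (7·(-14) + 2·33 + (-5)·5; (-2)·(-14) + 7·33 + 3·5; (-5)·(-14) + (-1)·33 + 2·5) = (-57, 274, 47)
w3 = Bw2 = (-86, 2173, 105)
Ratio: 2173/274 = 7.931

μ ≈ 7.931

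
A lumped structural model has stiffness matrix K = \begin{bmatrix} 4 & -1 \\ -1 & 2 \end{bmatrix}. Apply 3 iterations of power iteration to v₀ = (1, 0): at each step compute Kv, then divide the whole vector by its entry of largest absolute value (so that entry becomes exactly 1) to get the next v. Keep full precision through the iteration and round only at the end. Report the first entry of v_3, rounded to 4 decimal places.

Kv0 = (4.00000, -1.00000); divide by 4.00000 → v1 = (1.00000, -0.25000)
Kv1 = (4.25000, -1.50000); divide by 4.25000 → v2 = (1.00000, -0.35294)
Kv2 = (4.35294, -1.70588); divide by 4.35294 → v3 = (1.00000, -0.39189)
Requested entry of v3: 74/74 = 1.0000

1.0000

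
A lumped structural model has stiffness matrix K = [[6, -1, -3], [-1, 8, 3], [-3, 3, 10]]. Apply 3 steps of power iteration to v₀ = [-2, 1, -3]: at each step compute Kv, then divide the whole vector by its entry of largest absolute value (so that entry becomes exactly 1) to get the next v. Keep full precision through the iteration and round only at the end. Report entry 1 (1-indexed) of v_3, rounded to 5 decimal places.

-0.38972

Kv0 = (-4.000000, 1.000000, -21.000000); divide by -21.000000 → v1 = (0.190476, -0.047619, 1.000000)
Kv1 = (-1.809524, 2.428571, 9.285714); divide by 9.285714 → v2 = (-0.194872, 0.261538, 1.000000)
Kv2 = (-4.430769, 5.287179, 11.369231); divide by 11.369231 → v3 = (-0.389716, 0.465043, 1.000000)
Requested entry of v3: 864/-2217 = -0.38972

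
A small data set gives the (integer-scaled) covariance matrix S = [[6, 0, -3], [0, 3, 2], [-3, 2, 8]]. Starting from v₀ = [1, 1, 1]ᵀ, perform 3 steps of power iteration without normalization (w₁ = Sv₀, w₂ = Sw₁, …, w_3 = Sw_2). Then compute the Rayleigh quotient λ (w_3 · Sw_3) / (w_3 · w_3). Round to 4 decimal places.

w1 = Sv₀ = (3, 5, 7)
w2 = Sw1 = (-3, 29, 57)
w3 = Sw2 = (-189, 201, 523)
Sw3 = (-2703, 1649, 5153)
w3·Sw3 = (-189)·(-2703) + 201·1649 + 523·5153 = 3537335; w3·w3 = (-189)·(-189) + 201·201 + 523·523 = 349651
λ ≈ 3537335/349651 = 10.1168

λ ≈ 10.1168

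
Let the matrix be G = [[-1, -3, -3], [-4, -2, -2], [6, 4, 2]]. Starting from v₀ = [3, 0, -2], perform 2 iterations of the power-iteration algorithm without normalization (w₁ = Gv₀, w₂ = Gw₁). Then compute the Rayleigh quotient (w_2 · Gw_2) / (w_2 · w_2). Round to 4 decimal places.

-5.1797

w1 = Gv₀ = ((-1)·3 + (-3)·0 + (-3)·(-2); (-4)·3 + (-2)·0 + (-2)·(-2); 6·3 + 4·0 + 2·(-2)) = (3, -8, 14)
w2 = Gw1 = ((-1)·3 + (-3)·(-8) + (-3)·14; (-4)·3 + (-2)·(-8) + (-2)·14; 6·3 + 4·(-8) + 2·14) = (-21, -24, 14)
Gw2 = (51, 104, -194)
w2·Gw2 = (-21)·51 + (-24)·104 + 14·(-194) = -6283; w2·w2 = (-21)·(-21) + (-24)·(-24) + 14·14 = 1213
λ ≈ -6283/1213 = -5.1797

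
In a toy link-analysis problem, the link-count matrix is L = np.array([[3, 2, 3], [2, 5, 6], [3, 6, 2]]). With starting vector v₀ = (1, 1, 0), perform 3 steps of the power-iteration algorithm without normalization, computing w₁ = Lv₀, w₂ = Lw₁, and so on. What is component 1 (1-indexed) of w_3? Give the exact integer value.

591

w1 = Lv₀ = (3·1 + 2·1 + 3·0; 2·1 + 5·1 + 6·0; 3·1 + 6·1 + 2·0) = (5, 7, 9)
w2 = Lw1 = (3·5 + 2·7 + 3·9; 2·5 + 5·7 + 6·9; 3·5 + 6·7 + 2·9) = (56, 99, 75)
w3 = Lw2 = (591, 1057, 912)
The requested component of w3 is 591.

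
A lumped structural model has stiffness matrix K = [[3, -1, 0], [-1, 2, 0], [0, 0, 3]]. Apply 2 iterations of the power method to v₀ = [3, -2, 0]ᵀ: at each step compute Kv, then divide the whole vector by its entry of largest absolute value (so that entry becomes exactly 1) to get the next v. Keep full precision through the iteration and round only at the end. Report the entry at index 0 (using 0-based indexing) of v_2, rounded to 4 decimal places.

1.0000

Kv0 = (11.00000, -7.00000, 0.00000); divide by 11.00000 → v1 = (1.00000, -0.63636, 0.00000)
Kv1 = (3.63636, -2.27273, 0.00000); divide by 3.63636 → v2 = (1.00000, -0.62500, 0.00000)
Requested entry of v2: 40/40 = 1.0000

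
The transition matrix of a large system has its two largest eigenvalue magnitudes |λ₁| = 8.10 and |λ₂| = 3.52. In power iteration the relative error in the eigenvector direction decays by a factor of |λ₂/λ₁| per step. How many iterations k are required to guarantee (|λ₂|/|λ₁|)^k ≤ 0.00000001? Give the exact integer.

23

|λ₂/λ₁| = 3.52/8.10 = 0.43457
Need k ≥ ln(0.00000001) / ln(0.43457) = -18.4207 / -0.8334 ≈ 22.103
Smallest integer k satisfying the bound: 23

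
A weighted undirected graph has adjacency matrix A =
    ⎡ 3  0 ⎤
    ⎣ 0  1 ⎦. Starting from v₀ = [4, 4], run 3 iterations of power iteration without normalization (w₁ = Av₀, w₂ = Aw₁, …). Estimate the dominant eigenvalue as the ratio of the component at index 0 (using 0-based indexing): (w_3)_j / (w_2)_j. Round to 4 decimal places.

w1 = Av₀ = (3·4 + 0·4; 0·4 + 1·4) = (12, 4)
w2 = Aw1 = (3·12 + 0·4; 0·12 + 1·4) = (36, 4)
w3 = Aw2 = (108, 4)
Ratio at component: 108 / 36 = 3.0000

λ ≈ 3.0000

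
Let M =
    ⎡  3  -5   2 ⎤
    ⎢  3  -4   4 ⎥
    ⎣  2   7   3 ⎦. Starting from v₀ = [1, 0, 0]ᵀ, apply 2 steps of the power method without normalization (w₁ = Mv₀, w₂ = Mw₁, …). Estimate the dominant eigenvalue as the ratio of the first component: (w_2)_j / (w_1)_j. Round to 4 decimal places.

-0.6667

w1 = Mv₀ = (3·1 + (-5)·0 + 2·0; 3·1 + (-4)·0 + 4·0; 2·1 + 7·0 + 3·0) = (3, 3, 2)
w2 = Mw1 = (3·3 + (-5)·3 + 2·2; 3·3 + (-4)·3 + 4·2; 2·3 + 7·3 + 3·2) = (-2, 5, 33)
Ratio at component: -2 / 3 = -0.6667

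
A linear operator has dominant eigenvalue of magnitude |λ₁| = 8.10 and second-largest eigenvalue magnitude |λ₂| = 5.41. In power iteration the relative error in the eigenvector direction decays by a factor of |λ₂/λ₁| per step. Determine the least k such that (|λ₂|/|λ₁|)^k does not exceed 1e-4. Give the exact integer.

|λ₂/λ₁| = 5.41/8.10 = 0.66790
Need k ≥ ln(1e-4) / ln(0.66790) = -9.2103 / -0.4036 ≈ 22.820
Smallest integer k satisfying the bound: 23

23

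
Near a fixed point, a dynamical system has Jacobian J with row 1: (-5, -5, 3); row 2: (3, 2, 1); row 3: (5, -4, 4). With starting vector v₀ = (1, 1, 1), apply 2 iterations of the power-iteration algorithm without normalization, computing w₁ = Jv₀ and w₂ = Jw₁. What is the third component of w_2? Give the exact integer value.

w1 = Jv₀ = ((-5)·1 + (-5)·1 + 3·1; 3·1 + 2·1 + 1·1; 5·1 + (-4)·1 + 4·1) = (-7, 6, 5)
w2 = Jw1 = ((-5)·(-7) + (-5)·6 + 3·5; 3·(-7) + 2·6 + 1·5; 5·(-7) + (-4)·6 + 4·5) = (20, -4, -39)
The requested component of w2 is -39.

-39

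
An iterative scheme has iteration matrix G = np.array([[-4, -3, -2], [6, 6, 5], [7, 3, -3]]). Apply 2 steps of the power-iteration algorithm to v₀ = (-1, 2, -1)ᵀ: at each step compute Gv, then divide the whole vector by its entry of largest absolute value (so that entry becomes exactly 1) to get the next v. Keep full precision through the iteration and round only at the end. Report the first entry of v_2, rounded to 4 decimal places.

-0.4375

Gv0 = (0.00000, 1.00000, 2.00000); divide by 2.00000 → v1 = (0.00000, 0.50000, 1.00000)
Gv1 = (-3.50000, 8.00000, -1.50000); divide by 8.00000 → v2 = (-0.43750, 1.00000, -0.18750)
Requested entry of v2: -7/16 = -0.4375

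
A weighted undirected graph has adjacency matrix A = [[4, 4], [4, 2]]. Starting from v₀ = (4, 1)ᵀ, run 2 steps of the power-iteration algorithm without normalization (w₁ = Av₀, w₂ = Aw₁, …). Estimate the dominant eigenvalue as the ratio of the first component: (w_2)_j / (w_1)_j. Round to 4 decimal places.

w1 = Av₀ = (20, 18)
w2 = Aw1 = (152, 116)
Ratio at component: 152 / 20 = 7.6000

λ ≈ 7.6000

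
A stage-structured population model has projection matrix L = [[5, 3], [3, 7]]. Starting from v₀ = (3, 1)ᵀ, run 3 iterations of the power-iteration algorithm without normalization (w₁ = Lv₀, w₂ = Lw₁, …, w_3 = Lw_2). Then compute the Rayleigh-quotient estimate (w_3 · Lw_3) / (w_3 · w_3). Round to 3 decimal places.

λ ≈ 9.159

w1 = Lv₀ = (5·3 + 3·1; 3·3 + 7·1) = (18, 16)
w2 = Lw1 = (5·18 + 3·16; 3·18 + 7·16) = (138, 166)
w3 = Lw2 = (1188, 1576)
Lw3 = (10668, 14596)
w3·Lw3 = 1188·10668 + 1576·14596 = 35676880; w3·w3 = 1188·1188 + 1576·1576 = 3895120
λ ≈ 35676880/3895120 = 9.159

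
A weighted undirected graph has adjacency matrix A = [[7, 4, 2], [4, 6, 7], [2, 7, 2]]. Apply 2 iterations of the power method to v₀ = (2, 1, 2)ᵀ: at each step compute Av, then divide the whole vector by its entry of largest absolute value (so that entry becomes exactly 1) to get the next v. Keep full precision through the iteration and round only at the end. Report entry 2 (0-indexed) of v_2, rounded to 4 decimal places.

Av0 = (22.00000, 28.00000, 15.00000); divide by 28.00000 → v1 = (0.78571, 1.00000, 0.53571)
Av1 = (10.57143, 12.89286, 9.64286); divide by 12.89286 → v2 = (0.81994, 1.00000, 0.74792)
Requested entry of v2: 270/361 = 0.7479

0.7479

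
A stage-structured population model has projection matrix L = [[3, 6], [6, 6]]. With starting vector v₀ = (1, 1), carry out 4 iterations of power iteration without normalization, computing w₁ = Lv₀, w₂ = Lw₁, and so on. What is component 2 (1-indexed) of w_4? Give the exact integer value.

w1 = Lv₀ = (9, 12)
w2 = Lw1 = (99, 126)
w3 = Lw2 = (1053, 1350)
w4 = Lw3 = (11259, 14418)
The requested component of w4 is 14418.

14418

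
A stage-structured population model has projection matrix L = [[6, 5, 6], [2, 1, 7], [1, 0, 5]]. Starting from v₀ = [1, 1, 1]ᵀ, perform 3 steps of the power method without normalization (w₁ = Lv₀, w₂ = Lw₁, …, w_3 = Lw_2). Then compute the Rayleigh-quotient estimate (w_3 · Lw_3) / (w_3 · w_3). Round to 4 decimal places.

w1 = Lv₀ = (6·1 + 5·1 + 6·1; 2·1 + 1·1 + 7·1; 1·1 + 0·1 + 5·1) = (17, 10, 6)
w2 = Lw1 = (6·17 + 5·10 + 6·6; 2·17 + 1·10 + 7·6; 1·17 + 0·10 + 5·6) = (188, 86, 47)
w3 = Lw2 = (1840, 791, 423)
Lw3 = (17533, 7432, 3955)
w3·Lw3 = 1840·17533 + 791·7432 + 423·3955 = 39812397; w3·w3 = 1840·1840 + 791·791 + 423·423 = 4190210
λ ≈ 39812397/4190210 = 9.5013

λ ≈ 9.5013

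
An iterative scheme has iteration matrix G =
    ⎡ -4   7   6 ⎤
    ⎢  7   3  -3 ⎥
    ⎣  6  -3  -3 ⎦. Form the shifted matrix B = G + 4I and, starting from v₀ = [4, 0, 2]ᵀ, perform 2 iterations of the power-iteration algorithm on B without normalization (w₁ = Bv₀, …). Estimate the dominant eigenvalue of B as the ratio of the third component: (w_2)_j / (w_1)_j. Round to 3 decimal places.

μ ≈ 1.231

B = G + 4I has rows (0, 7, 6); (7, 7, -3); (6, -3, 1)
w1 = Bv₀ = (12, 22, 26)
w2 = Bw1 = (310, 160, 32)
Ratio: 32/26 = 1.231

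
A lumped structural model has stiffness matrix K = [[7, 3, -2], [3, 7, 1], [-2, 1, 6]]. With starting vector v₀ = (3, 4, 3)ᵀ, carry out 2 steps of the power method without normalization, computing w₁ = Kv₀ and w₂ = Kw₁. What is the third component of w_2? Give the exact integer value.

82

w1 = Kv₀ = (7·3 + 3·4 + (-2)·3; 3·3 + 7·4 + 1·3; (-2)·3 + 1·4 + 6·3) = (27, 40, 16)
w2 = Kw1 = (7·27 + 3·40 + (-2)·16; 3·27 + 7·40 + 1·16; (-2)·27 + 1·40 + 6·16) = (277, 377, 82)
The requested component of w2 is 82.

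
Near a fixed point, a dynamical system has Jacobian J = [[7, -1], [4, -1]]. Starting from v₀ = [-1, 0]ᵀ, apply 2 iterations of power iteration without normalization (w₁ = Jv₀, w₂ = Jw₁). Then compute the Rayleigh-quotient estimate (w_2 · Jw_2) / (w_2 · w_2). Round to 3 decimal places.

6.474

w1 = Jv₀ = (7·(-1) + (-1)·0; 4·(-1) + (-1)·0) = (-7, -4)
w2 = Jw1 = (7·(-7) + (-1)·(-4); 4·(-7) + (-1)·(-4)) = (-45, -24)
Jw2 = (-291, -156)
w2·Jw2 = (-45)·(-291) + (-24)·(-156) = 16839; w2·w2 = (-45)·(-45) + (-24)·(-24) = 2601
λ ≈ 16839/2601 = 6.474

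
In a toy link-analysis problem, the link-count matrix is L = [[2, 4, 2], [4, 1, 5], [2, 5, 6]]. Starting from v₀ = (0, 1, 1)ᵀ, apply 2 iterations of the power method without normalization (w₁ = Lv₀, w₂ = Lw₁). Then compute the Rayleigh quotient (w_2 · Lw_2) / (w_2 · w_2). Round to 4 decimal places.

λ ≈ 10.7955

w1 = Lv₀ = (2·0 + 4·1 + 2·1; 4·0 + 1·1 + 5·1; 2·0 + 5·1 + 6·1) = (6, 6, 11)
w2 = Lw1 = (2·6 + 4·6 + 2·11; 4·6 + 1·6 + 5·11; 2·6 + 5·6 + 6·11) = (58, 85, 108)
Lw2 = (672, 857, 1189)
w2·Lw2 = 58·672 + 85·857 + 108·1189 = 240233; w2·w2 = 58·58 + 85·85 + 108·108 = 22253
λ ≈ 240233/22253 = 10.7955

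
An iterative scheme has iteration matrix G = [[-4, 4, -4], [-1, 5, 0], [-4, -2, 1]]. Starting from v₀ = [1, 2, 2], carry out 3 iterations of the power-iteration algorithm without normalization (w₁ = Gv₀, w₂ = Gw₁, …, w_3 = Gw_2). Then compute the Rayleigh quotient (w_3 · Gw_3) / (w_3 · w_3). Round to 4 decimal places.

w1 = Gv₀ = ((-4)·1 + 4·2 + (-4)·2; (-1)·1 + 5·2 + 0·2; (-4)·1 + (-2)·2 + 1·2) = (-4, 9, -6)
w2 = Gw1 = ((-4)·(-4) + 4·9 + (-4)·(-6); (-1)·(-4) + 5·9 + 0·(-6); (-4)·(-4) + (-2)·9 + 1·(-6)) = (76, 49, -8)
w3 = Gw2 = (-76, 169, -410)
Gw3 = (2620, 921, -444)
w3·Gw3 = (-76)·2620 + 169·921 + (-410)·(-444) = 138569; w3·w3 = (-76)·(-76) + 169·169 + (-410)·(-410) = 202437
λ ≈ 138569/202437 = 0.6845

λ ≈ 0.6845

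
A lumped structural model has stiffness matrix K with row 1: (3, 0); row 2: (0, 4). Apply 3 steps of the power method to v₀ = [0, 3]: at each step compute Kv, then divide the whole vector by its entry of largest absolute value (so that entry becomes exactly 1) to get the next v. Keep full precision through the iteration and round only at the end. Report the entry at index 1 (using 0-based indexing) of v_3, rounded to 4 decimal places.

Kv0 = (0.00000, 12.00000); divide by 12.00000 → v1 = (0.00000, 1.00000)
Kv1 = (0.00000, 4.00000); divide by 4.00000 → v2 = (0.00000, 1.00000)
Kv2 = (0.00000, 4.00000); divide by 4.00000 → v3 = (0.00000, 1.00000)
Requested entry of v3: 192/192 = 1.0000

1.0000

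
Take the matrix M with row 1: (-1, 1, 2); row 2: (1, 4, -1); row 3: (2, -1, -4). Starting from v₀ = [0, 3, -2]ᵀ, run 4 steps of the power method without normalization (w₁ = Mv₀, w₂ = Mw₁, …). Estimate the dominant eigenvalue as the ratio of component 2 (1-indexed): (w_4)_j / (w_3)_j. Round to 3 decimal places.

w1 = Mv₀ = (-1, 14, 5)
w2 = Mw1 = (25, 50, -36)
w3 = Mw2 = (-47, 261, 144)
w4 = Mw3 = (596, 853, -931)
Ratio at component: 853 / 261 = 3.268

λ ≈ 3.268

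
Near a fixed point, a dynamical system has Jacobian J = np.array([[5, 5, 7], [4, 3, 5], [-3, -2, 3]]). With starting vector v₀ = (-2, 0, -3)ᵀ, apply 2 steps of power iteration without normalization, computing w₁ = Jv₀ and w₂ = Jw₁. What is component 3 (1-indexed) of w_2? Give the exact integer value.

w1 = Jv₀ = (-31, -23, -3)
w2 = Jw1 = (-291, -208, 130)
The requested component of w2 is 130.

130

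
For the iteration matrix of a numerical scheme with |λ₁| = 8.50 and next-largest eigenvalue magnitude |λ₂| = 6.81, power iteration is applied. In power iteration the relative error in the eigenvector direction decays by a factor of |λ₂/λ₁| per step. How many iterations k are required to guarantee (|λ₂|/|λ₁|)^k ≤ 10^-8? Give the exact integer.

84

|λ₂/λ₁| = 6.81/8.50 = 0.80118
Need k ≥ ln(10^-8) / ln(0.80118) = -18.4207 / -0.2217 ≈ 83.098
Smallest integer k satisfying the bound: 84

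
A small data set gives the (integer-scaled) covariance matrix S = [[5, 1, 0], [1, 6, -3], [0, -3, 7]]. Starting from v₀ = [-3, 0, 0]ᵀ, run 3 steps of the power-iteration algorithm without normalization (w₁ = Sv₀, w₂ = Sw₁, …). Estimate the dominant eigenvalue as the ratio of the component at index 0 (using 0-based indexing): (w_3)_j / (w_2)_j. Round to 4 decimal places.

λ ≈ 5.4231

w1 = Sv₀ = (-15, -3, 0)
w2 = Sw1 = (-78, -33, 9)
w3 = Sw2 = (-423, -303, 162)
Ratio at component: -423 / -78 = 5.4231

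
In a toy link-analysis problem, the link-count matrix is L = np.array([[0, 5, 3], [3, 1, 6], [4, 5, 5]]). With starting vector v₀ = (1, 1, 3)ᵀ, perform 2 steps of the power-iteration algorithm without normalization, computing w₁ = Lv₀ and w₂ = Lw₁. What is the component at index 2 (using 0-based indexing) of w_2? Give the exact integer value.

286

w1 = Lv₀ = (14, 22, 24)
w2 = Lw1 = (182, 208, 286)
The requested component of w2 is 286.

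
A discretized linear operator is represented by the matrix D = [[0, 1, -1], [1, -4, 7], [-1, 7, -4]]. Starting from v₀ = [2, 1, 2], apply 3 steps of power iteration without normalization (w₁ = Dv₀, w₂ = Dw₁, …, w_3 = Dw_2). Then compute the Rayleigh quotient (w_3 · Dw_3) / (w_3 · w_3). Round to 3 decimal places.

λ ≈ -11.153

w1 = Dv₀ = (-1, 12, -3)
w2 = Dw1 = (15, -70, 97)
w3 = Dw2 = (-167, 974, -893)
Dw3 = (1867, -10314, 10557)
w3·Dw3 = (-167)·1867 + 974·(-10314) + (-893)·10557 = -19785026; w3·w3 = (-167)·(-167) + 974·974 + (-893)·(-893) = 1774014
λ ≈ -19785026/1774014 = -11.153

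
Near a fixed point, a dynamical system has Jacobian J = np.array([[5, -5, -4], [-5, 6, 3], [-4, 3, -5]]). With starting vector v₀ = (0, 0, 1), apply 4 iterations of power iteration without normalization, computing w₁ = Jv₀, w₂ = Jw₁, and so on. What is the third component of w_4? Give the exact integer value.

3254

w1 = Jv₀ = (-4, 3, -5)
w2 = Jw1 = (-15, 23, 50)
w3 = Jw2 = (-390, 363, -121)
w4 = Jw3 = (-3281, 3765, 3254)
The requested component of w4 is 3254.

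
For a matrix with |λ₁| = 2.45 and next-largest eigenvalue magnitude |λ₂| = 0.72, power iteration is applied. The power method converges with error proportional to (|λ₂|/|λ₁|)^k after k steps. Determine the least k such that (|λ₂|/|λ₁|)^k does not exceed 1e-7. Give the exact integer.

|λ₂/λ₁| = 0.72/2.45 = 0.29388
Need k ≥ ln(1e-7) / ln(0.29388) = -16.1181 / -1.2246 ≈ 13.162
Smallest integer k satisfying the bound: 14

14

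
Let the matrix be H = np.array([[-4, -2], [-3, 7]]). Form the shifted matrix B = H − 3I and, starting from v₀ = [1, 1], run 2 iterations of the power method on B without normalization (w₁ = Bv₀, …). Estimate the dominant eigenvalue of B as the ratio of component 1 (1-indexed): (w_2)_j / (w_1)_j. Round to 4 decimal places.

-6.7778

B = H − 3I has rows (-7, -2); (-3, 4)
w1 = Bv₀ = (-9, 1)
w2 = Bw1 = (61, 31)
Ratio: 61/-9 = -6.7778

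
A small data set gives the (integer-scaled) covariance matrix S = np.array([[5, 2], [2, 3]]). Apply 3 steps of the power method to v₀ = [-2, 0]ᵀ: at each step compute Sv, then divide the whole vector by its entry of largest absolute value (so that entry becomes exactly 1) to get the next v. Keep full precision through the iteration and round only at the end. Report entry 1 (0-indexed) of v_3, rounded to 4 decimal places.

0.5989

Sv0 = (-10.00000, -4.00000); divide by -10.00000 → v1 = (1.00000, 0.40000)
Sv1 = (5.80000, 3.20000); divide by 5.80000 → v2 = (1.00000, 0.55172)
Sv2 = (6.10345, 3.65517); divide by 6.10345 → v3 = (1.00000, 0.59887)
Requested entry of v3: -212/-354 = 0.5989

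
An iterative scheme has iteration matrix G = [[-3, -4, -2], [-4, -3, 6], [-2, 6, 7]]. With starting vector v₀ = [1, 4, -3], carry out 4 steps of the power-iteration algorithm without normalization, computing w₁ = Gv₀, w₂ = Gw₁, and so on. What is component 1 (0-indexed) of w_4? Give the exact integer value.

w1 = Gv₀ = ((-3)·1 + (-4)·4 + (-2)·(-3); (-4)·1 + (-3)·4 + 6·(-3); (-2)·1 + 6·4 + 7·(-3)) = (-13, -34, 1)
w2 = Gw1 = ((-3)·(-13) + (-4)·(-34) + (-2)·1; (-4)·(-13) + (-3)·(-34) + 6·1; (-2)·(-13) + 6·(-34) + 7·1) = (173, 160, -171)
w3 = Gw2 = (-817, -2198, -583)
w4 = Gw3 = (12409, 6364, -15635)
The requested component of w4 is 6364.

6364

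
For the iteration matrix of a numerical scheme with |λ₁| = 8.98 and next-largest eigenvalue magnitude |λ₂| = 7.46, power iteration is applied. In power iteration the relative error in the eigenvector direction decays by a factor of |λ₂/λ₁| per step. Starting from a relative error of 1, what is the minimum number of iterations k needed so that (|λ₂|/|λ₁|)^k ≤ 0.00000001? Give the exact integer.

100

|λ₂/λ₁| = 7.46/8.98 = 0.83073
Need k ≥ ln(0.00000001) / ln(0.83073) = -18.4207 / -0.1854 ≈ 99.333
Smallest integer k satisfying the bound: 100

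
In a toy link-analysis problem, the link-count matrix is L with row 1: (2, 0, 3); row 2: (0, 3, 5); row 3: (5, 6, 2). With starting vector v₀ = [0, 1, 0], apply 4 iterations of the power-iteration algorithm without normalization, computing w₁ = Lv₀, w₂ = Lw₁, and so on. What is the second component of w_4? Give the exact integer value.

w1 = Lv₀ = (2·0 + 0·1 + 3·0; 0·0 + 3·1 + 5·0; 5·0 + 6·1 + 2·0) = (0, 3, 6)
w2 = Lw1 = (2·0 + 0·3 + 3·6; 0·0 + 3·3 + 5·6; 5·0 + 6·3 + 2·6) = (18, 39, 30)
w3 = Lw2 = (126, 267, 384)
w4 = Lw3 = (1404, 2721, 3000)
The requested component of w4 is 2721.

2721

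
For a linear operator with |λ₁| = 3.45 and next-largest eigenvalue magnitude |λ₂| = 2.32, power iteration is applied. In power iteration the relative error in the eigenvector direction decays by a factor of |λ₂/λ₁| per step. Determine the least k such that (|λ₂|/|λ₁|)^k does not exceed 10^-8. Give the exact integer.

|λ₂/λ₁| = 2.32/3.45 = 0.67246
Need k ≥ ln(10^-8) / ln(0.67246) = -18.4207 / -0.3968 ≈ 46.422
Smallest integer k satisfying the bound: 47

47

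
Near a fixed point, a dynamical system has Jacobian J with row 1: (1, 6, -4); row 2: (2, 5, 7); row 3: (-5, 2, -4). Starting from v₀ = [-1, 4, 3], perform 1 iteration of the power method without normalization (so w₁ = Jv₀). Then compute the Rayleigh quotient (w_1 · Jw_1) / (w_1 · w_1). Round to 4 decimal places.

w1 = Jv₀ = (1·(-1) + 6·4 + (-4)·3; 2·(-1) + 5·4 + 7·3; (-5)·(-1) + 2·4 + (-4)·3) = (11, 39, 1)
Jw1 = (241, 224, 19)
w1·Jw1 = 11·241 + 39·224 + 1·19 = 11406; w1·w1 = 11·11 + 39·39 + 1·1 = 1643
λ ≈ 11406/1643 = 6.9422

λ ≈ 6.9422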